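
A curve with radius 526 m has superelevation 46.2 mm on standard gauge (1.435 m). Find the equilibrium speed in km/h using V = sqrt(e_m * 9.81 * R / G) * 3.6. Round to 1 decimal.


Convert cant: e = 46.2 mm = 0.0462 m
V_ms = sqrt(0.0462 * 9.81 * 526 / 1.435)
V_ms = sqrt(166.128761) = 12.8891 m/s
V = 12.8891 * 3.6 = 46.4 km/h

46.4


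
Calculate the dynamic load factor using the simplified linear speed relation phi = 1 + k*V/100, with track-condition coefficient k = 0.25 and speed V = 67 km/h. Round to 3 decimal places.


phi = 1 + k * V / 100
phi = 1 + 0.25 * 67 / 100
phi = 1 + 0.1675
phi = 1.168

1.168


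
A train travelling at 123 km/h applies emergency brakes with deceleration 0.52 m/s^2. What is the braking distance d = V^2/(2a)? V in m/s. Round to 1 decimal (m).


Convert speed: V = 123 / 3.6 = 34.1667 m/s
V^2 = 1167.3611
d = 1167.3611 / (2 * 0.52)
d = 1167.3611 / 1.04
d = 1122.5 m

1122.5


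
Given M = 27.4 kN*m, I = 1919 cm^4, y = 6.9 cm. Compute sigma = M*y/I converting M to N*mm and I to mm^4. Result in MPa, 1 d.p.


Convert units:
M = 27.4 kN*m = 27400000 N*mm
y = 6.9 cm = 69 mm
I = 1919 cm^4 = 19190000 mm^4
sigma = 27400000 * 69 / 19190000
sigma = 98.5 MPa

98.5


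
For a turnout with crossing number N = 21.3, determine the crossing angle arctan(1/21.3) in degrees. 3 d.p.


1/N = 1/21.3 = 0.046948
angle = arctan(0.046948) = 0.046914 rad
angle = 0.046914 * 180/pi = 2.688 degrees

2.688


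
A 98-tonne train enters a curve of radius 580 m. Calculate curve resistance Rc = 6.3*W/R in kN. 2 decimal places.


Rc = 6.3 * W / R
Rc = 6.3 * 98 / 580
Rc = 617.4 / 580
Rc = 1.06 kN

1.06


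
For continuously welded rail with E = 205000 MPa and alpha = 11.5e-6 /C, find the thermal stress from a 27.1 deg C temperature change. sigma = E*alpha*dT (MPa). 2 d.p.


sigma = E * alpha * dT
sigma = 205000 * 11.5e-6 * 27.1
sigma = 2.3575 * 27.1
sigma = 63.89 MPa

63.89


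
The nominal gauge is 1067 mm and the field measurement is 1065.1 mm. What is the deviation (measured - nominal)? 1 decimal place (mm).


Deviation = measured - nominal
Deviation = 1065.1 - 1067
Deviation = -1.9 mm

-1.9


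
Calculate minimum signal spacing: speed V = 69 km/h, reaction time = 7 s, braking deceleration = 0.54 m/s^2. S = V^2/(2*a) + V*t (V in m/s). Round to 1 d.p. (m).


V = 69 / 3.6 = 19.1667 m/s
Braking distance = 19.1667^2 / (2*0.54) = 340.1492 m
Sighting distance = 19.1667 * 7 = 134.1667 m
S = 340.1492 + 134.1667 = 474.3 m

474.3


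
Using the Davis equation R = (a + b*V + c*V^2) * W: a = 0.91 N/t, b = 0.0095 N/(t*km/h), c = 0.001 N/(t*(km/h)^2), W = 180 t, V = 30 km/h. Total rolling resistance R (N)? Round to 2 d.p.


b*V = 0.0095 * 30 = 0.285
c*V^2 = 0.001 * 900 = 0.9
R_per_t = 0.91 + 0.285 + 0.9 = 2.095 N/t
R_total = 2.095 * 180 = 377.10 N

377.10


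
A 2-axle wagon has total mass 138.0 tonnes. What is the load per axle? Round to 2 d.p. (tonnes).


Load per axle = total weight / number of axles
Load = 138.0 / 2
Load = 69.00 tonnes

69.00


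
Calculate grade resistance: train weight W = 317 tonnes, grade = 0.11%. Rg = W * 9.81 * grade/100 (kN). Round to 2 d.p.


Rg = W * 9.81 * grade / 100
Rg = 317 * 9.81 * 0.11 / 100
Rg = 3109.77 * 0.0011
Rg = 3.42 kN

3.42


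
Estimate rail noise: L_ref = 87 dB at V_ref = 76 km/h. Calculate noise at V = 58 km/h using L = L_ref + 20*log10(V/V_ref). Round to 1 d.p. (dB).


V/V_ref = 58 / 76 = 0.763158
log10(0.763158) = -0.117386
20 * -0.117386 = -2.3477
L = 87 + -2.3477 = 84.7 dB

84.7


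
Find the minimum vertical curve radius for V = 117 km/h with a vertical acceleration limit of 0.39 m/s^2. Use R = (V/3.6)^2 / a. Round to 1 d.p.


Convert speed: V = 117 / 3.6 = 32.5 m/s
V^2 = 1056.25 m^2/s^2
R_v = 1056.25 / 0.39
R_v = 2708.3 m

2708.3


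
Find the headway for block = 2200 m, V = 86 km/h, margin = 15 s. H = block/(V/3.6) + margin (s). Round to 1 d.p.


V = 86 / 3.6 = 23.8889 m/s
Block traversal time = 2200 / 23.8889 = 92.093 s
Headway = 92.093 + 15
Headway = 107.1 s

107.1


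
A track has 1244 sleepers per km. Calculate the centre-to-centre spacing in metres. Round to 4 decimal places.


Spacing = 1000 m / number of sleepers
Spacing = 1000 / 1244
Spacing = 0.8039 m

0.8039


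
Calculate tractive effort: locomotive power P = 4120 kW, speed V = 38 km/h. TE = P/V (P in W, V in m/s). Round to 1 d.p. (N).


Convert: P = 4120 kW = 4120000 W
V = 38 / 3.6 = 10.5556 m/s
TE = 4120000 / 10.5556
TE = 390315.8 N

390315.8


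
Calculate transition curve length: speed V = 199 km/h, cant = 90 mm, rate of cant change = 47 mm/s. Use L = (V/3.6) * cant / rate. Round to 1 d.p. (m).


Convert speed: V = 199 / 3.6 = 55.2778 m/s
L = 55.2778 * 90 / 47
L = 4975.0 / 47
L = 105.9 m

105.9


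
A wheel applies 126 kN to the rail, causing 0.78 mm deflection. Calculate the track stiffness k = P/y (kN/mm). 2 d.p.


Track stiffness k = P / y
k = 126 / 0.78
k = 161.54 kN/mm

161.54


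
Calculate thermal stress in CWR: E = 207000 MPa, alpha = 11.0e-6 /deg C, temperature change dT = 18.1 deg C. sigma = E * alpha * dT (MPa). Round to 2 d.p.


sigma = E * alpha * dT
sigma = 207000 * 11.0e-6 * 18.1
sigma = 2.277 * 18.1
sigma = 41.21 MPa

41.21


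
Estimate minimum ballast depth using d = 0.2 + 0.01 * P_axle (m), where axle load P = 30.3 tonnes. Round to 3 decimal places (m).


d = 0.2 + 0.01 * 30.3
d = 0.2 + 0.303
d = 0.503 m

0.503


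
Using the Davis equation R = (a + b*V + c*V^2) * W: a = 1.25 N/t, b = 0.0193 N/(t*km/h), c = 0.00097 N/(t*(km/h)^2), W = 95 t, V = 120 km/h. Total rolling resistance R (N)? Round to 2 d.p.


b*V = 0.0193 * 120 = 2.316
c*V^2 = 0.00097 * 14400 = 13.968
R_per_t = 1.25 + 2.316 + 13.968 = 17.534 N/t
R_total = 17.534 * 95 = 1665.73 N

1665.73


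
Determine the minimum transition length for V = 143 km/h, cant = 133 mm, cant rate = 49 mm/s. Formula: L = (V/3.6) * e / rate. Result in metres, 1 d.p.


Convert speed: V = 143 / 3.6 = 39.7222 m/s
L = 39.7222 * 133 / 49
L = 5283.0556 / 49
L = 107.8 m

107.8


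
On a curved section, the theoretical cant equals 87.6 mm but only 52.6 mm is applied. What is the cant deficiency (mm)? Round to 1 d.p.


Cant deficiency = equilibrium cant - actual cant
CD = 87.6 - 52.6
CD = 35.0 mm

35.0


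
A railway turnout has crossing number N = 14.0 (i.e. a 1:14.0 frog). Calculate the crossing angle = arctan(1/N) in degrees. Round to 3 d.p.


1/N = 1/14.0 = 0.071429
angle = arctan(0.071429) = 0.071307 rad
angle = 0.071307 * 180/pi = 4.086 degrees

4.086


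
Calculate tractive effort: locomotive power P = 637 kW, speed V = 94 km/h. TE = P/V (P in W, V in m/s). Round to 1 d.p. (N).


Convert: P = 637 kW = 637000 W
V = 94 / 3.6 = 26.1111 m/s
TE = 637000 / 26.1111
TE = 24395.7 N

24395.7


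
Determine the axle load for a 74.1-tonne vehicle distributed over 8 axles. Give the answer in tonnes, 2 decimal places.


Load per axle = total weight / number of axles
Load = 74.1 / 8
Load = 9.26 tonnes

9.26


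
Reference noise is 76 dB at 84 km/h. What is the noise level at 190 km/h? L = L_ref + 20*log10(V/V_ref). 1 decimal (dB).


V/V_ref = 190 / 84 = 2.261905
log10(2.261905) = 0.354474
20 * 0.354474 = 7.0895
L = 76 + 7.0895 = 83.1 dB

83.1


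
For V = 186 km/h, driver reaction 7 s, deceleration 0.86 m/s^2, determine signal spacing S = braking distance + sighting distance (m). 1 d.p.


V = 186 / 3.6 = 51.6667 m/s
Braking distance = 51.6667^2 / (2*0.86) = 1552.0026 m
Sighting distance = 51.6667 * 7 = 361.6667 m
S = 1552.0026 + 361.6667 = 1913.7 m

1913.7


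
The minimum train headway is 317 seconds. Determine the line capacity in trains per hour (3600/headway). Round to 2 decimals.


Capacity = 3600 / headway
Capacity = 3600 / 317
Capacity = 11.36 trains/hour

11.36


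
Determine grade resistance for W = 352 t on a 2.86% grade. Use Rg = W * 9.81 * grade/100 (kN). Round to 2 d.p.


Rg = W * 9.81 * grade / 100
Rg = 352 * 9.81 * 2.86 / 100
Rg = 3453.12 * 0.0286
Rg = 98.76 kN

98.76


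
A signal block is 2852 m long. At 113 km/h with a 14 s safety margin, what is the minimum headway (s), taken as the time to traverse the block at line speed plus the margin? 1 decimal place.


V = 113 / 3.6 = 31.3889 m/s
Block traversal time = 2852 / 31.3889 = 90.8602 s
Headway = 90.8602 + 14
Headway = 104.9 s

104.9


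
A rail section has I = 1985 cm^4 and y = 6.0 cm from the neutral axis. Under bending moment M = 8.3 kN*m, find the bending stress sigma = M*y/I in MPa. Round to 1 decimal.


Convert units:
M = 8.3 kN*m = 8300000 N*mm
y = 6.0 cm = 60 mm
I = 1985 cm^4 = 19850000 mm^4
sigma = 8300000 * 60 / 19850000
sigma = 25.1 MPa

25.1


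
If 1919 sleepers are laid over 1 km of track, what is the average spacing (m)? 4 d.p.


Spacing = 1000 m / number of sleepers
Spacing = 1000 / 1919
Spacing = 0.5211 m

0.5211


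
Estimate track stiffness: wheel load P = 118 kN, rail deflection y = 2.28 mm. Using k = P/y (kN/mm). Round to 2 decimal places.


Track stiffness k = P / y
k = 118 / 2.28
k = 51.75 kN/mm

51.75


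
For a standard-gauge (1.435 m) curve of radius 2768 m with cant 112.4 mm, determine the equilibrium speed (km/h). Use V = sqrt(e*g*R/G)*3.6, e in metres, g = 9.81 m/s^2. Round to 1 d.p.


Convert cant: e = 112.4 mm = 0.1124 m
V_ms = sqrt(0.1124 * 9.81 * 2768 / 1.435)
V_ms = sqrt(2126.911911) = 46.1185 m/s
V = 46.1185 * 3.6 = 166.0 km/h

166.0


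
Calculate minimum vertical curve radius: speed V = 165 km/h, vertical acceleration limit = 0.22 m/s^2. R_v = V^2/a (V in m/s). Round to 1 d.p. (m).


Convert speed: V = 165 / 3.6 = 45.8333 m/s
V^2 = 2100.6944 m^2/s^2
R_v = 2100.6944 / 0.22
R_v = 9548.6 m

9548.6


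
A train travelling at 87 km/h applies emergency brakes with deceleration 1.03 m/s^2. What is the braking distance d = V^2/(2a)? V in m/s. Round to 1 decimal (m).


Convert speed: V = 87 / 3.6 = 24.1667 m/s
V^2 = 584.0278
d = 584.0278 / (2 * 1.03)
d = 584.0278 / 2.06
d = 283.5 m

283.5


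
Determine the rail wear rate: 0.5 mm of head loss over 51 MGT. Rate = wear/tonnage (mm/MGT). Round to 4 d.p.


Wear rate = total wear / cumulative tonnage
Rate = 0.5 / 51
Rate = 0.0098 mm/MGT

0.0098


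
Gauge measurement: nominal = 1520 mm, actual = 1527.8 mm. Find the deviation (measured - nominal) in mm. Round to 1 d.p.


Deviation = measured - nominal
Deviation = 1527.8 - 1520
Deviation = 7.8 mm

7.8


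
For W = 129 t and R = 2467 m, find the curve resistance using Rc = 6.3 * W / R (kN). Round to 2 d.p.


Rc = 6.3 * W / R
Rc = 6.3 * 129 / 2467
Rc = 812.7 / 2467
Rc = 0.33 kN

0.33


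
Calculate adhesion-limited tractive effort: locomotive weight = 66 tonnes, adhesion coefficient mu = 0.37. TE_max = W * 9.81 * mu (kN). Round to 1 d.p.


TE_max = W * g * mu
TE_max = 66 * 9.81 * 0.37
TE_max = 647.46 * 0.37
TE_max = 239.6 kN

239.6


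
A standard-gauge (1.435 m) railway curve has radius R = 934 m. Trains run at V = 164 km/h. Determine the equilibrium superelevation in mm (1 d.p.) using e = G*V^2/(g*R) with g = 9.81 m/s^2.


Convert speed: V = 164 / 3.6 = 45.5556 m/s
Apply formula: e = 1.435 * 45.5556^2 / (9.81 * 934)
e = 1.435 * 2075.3086 / 9162.54
e = 0.325026 m = 325.0 mm

325.0


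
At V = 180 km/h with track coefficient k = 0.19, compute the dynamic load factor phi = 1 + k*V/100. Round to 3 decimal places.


phi = 1 + k * V / 100
phi = 1 + 0.19 * 180 / 100
phi = 1 + 0.342
phi = 1.342

1.342


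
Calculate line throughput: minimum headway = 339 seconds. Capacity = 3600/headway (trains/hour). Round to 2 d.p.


Capacity = 3600 / headway
Capacity = 3600 / 339
Capacity = 10.62 trains/hour

10.62


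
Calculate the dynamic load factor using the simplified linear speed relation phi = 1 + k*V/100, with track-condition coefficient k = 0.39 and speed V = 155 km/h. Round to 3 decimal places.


phi = 1 + k * V / 100
phi = 1 + 0.39 * 155 / 100
phi = 1 + 0.6045
phi = 1.605

1.605


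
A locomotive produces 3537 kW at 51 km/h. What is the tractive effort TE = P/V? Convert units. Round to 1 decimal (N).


Convert: P = 3537 kW = 3537000 W
V = 51 / 3.6 = 14.1667 m/s
TE = 3537000 / 14.1667
TE = 249670.6 N

249670.6


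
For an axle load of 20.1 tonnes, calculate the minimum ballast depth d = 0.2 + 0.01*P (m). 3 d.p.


d = 0.2 + 0.01 * 20.1
d = 0.2 + 0.201
d = 0.401 m

0.401


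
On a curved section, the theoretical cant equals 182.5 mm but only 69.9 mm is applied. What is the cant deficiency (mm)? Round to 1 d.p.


Cant deficiency = equilibrium cant - actual cant
CD = 182.5 - 69.9
CD = 112.6 mm

112.6


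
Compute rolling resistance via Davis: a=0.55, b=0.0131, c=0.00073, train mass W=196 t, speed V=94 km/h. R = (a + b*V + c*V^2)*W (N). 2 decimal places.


b*V = 0.0131 * 94 = 1.2314
c*V^2 = 0.00073 * 8836 = 6.45028
R_per_t = 0.55 + 1.2314 + 6.45028 = 8.23168 N/t
R_total = 8.23168 * 196 = 1613.41 N

1613.41


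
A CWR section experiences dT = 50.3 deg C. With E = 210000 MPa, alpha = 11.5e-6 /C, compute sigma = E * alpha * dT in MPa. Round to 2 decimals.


sigma = E * alpha * dT
sigma = 210000 * 11.5e-6 * 50.3
sigma = 2.415 * 50.3
sigma = 121.47 MPa

121.47


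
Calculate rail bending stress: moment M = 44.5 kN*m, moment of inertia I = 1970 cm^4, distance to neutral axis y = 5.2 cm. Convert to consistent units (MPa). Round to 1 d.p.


Convert units:
M = 44.5 kN*m = 44500000 N*mm
y = 5.2 cm = 52 mm
I = 1970 cm^4 = 19700000 mm^4
sigma = 44500000 * 52 / 19700000
sigma = 117.5 MPa

117.5


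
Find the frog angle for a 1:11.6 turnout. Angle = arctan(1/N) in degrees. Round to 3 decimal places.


1/N = 1/11.6 = 0.086207
angle = arctan(0.086207) = 0.085994 rad
angle = 0.085994 * 180/pi = 4.927 degrees

4.927


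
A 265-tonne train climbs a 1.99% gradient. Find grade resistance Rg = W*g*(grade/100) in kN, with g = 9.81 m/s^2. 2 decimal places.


Rg = W * 9.81 * grade / 100
Rg = 265 * 9.81 * 1.99 / 100
Rg = 2599.65 * 0.0199
Rg = 51.73 kN

51.73


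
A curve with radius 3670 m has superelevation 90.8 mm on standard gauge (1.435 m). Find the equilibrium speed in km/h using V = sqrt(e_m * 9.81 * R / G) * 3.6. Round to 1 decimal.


Convert cant: e = 90.8 mm = 0.0908 m
V_ms = sqrt(0.0908 * 9.81 * 3670 / 1.435)
V_ms = sqrt(2278.080251) = 47.7292 m/s
V = 47.7292 * 3.6 = 171.8 km/h

171.8


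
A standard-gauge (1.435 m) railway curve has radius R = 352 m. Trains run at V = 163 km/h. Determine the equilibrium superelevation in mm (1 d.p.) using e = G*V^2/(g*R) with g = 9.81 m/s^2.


Convert speed: V = 163 / 3.6 = 45.2778 m/s
Apply formula: e = 1.435 * 45.2778^2 / (9.81 * 352)
e = 1.435 * 2050.0772 / 3453.12
e = 0.851943 m = 851.9 mm

851.9


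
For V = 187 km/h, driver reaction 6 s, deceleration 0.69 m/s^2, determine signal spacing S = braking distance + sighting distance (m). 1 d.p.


V = 187 / 3.6 = 51.9444 m/s
Braking distance = 51.9444^2 / (2*0.69) = 1955.2357 m
Sighting distance = 51.9444 * 6 = 311.6667 m
S = 1955.2357 + 311.6667 = 2266.9 m

2266.9


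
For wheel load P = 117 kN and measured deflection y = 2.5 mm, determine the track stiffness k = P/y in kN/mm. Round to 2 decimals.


Track stiffness k = P / y
k = 117 / 2.5
k = 46.80 kN/mm

46.80


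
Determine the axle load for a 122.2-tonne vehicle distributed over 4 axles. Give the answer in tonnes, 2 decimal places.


Load per axle = total weight / number of axles
Load = 122.2 / 4
Load = 30.55 tonnes

30.55


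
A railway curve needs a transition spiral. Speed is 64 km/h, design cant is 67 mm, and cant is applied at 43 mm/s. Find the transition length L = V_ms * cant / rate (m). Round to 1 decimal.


Convert speed: V = 64 / 3.6 = 17.7778 m/s
L = 17.7778 * 67 / 43
L = 1191.1111 / 43
L = 27.7 m

27.7


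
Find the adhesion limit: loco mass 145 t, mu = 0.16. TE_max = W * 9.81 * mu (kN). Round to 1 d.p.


TE_max = W * g * mu
TE_max = 145 * 9.81 * 0.16
TE_max = 1422.45 * 0.16
TE_max = 227.6 kN

227.6


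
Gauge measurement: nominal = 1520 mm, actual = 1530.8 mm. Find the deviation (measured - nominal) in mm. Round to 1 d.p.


Deviation = measured - nominal
Deviation = 1530.8 - 1520
Deviation = 10.8 mm

10.8


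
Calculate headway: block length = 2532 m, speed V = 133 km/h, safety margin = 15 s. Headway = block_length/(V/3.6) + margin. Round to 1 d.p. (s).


V = 133 / 3.6 = 36.9444 m/s
Block traversal time = 2532 / 36.9444 = 68.5353 s
Headway = 68.5353 + 15
Headway = 83.5 s

83.5


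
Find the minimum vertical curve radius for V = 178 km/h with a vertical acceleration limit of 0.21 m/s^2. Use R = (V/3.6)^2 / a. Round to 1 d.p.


Convert speed: V = 178 / 3.6 = 49.4444 m/s
V^2 = 2444.7531 m^2/s^2
R_v = 2444.7531 / 0.21
R_v = 11641.7 m

11641.7


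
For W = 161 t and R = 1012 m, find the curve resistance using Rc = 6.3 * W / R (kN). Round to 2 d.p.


Rc = 6.3 * W / R
Rc = 6.3 * 161 / 1012
Rc = 1014.3 / 1012
Rc = 1.00 kN

1.00


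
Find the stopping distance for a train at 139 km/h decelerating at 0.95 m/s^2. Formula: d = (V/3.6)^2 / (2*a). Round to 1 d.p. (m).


Convert speed: V = 139 / 3.6 = 38.6111 m/s
V^2 = 1490.8179
d = 1490.8179 / (2 * 0.95)
d = 1490.8179 / 1.9
d = 784.6 m

784.6


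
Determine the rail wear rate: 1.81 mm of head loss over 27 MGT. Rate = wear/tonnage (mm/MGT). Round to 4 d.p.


Wear rate = total wear / cumulative tonnage
Rate = 1.81 / 27
Rate = 0.0670 mm/MGT

0.0670


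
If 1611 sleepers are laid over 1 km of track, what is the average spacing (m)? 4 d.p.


Spacing = 1000 m / number of sleepers
Spacing = 1000 / 1611
Spacing = 0.6207 m

0.6207


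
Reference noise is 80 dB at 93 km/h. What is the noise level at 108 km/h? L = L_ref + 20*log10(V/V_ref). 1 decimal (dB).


V/V_ref = 108 / 93 = 1.16129
log10(1.16129) = 0.064941
20 * 0.064941 = 1.2988
L = 80 + 1.2988 = 81.3 dB

81.3


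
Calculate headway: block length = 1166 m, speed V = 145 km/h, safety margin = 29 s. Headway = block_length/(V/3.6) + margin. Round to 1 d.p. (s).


V = 145 / 3.6 = 40.2778 m/s
Block traversal time = 1166 / 40.2778 = 28.949 s
Headway = 28.949 + 29
Headway = 57.9 s

57.9


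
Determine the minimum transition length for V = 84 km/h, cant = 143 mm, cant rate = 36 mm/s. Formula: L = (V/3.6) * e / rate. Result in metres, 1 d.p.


Convert speed: V = 84 / 3.6 = 23.3333 m/s
L = 23.3333 * 143 / 36
L = 3336.6667 / 36
L = 92.7 m

92.7


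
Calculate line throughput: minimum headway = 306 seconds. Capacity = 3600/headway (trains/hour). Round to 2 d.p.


Capacity = 3600 / headway
Capacity = 3600 / 306
Capacity = 11.76 trains/hour

11.76


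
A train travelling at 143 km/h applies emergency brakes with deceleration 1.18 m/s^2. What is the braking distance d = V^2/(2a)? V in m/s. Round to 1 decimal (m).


Convert speed: V = 143 / 3.6 = 39.7222 m/s
V^2 = 1577.8549
d = 1577.8549 / (2 * 1.18)
d = 1577.8549 / 2.36
d = 668.6 m

668.6


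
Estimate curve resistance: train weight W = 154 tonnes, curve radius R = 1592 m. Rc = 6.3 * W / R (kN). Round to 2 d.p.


Rc = 6.3 * W / R
Rc = 6.3 * 154 / 1592
Rc = 970.2 / 1592
Rc = 0.61 kN

0.61


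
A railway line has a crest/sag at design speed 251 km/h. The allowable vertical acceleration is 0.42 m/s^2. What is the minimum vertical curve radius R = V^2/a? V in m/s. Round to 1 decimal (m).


Convert speed: V = 251 / 3.6 = 69.7222 m/s
V^2 = 4861.1883 m^2/s^2
R_v = 4861.1883 / 0.42
R_v = 11574.3 m

11574.3


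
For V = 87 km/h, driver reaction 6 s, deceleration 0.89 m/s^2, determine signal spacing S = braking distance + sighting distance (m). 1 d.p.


V = 87 / 3.6 = 24.1667 m/s
Braking distance = 24.1667^2 / (2*0.89) = 328.1055 m
Sighting distance = 24.1667 * 6 = 145.0 m
S = 328.1055 + 145.0 = 473.1 m

473.1


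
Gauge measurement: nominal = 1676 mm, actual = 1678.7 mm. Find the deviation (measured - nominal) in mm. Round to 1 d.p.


Deviation = measured - nominal
Deviation = 1678.7 - 1676
Deviation = 2.7 mm

2.7


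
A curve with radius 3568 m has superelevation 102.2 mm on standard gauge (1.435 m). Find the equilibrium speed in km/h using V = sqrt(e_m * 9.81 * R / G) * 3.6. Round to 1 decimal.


Convert cant: e = 102.2 mm = 0.1022 m
V_ms = sqrt(0.1022 * 9.81 * 3568 / 1.435)
V_ms = sqrt(2492.831063) = 49.9283 m/s
V = 49.9283 * 3.6 = 179.7 km/h

179.7


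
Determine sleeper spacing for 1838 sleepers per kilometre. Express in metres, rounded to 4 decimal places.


Spacing = 1000 m / number of sleepers
Spacing = 1000 / 1838
Spacing = 0.5441 m

0.5441


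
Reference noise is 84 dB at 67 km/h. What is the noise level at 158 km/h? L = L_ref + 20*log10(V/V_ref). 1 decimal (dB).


V/V_ref = 158 / 67 = 2.358209
log10(2.358209) = 0.372582
20 * 0.372582 = 7.4516
L = 84 + 7.4516 = 91.5 dB

91.5


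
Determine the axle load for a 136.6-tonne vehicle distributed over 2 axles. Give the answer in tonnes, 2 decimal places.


Load per axle = total weight / number of axles
Load = 136.6 / 2
Load = 68.30 tonnes

68.30


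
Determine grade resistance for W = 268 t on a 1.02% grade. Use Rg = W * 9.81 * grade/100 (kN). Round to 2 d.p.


Rg = W * 9.81 * grade / 100
Rg = 268 * 9.81 * 1.02 / 100
Rg = 2629.08 * 0.0102
Rg = 26.82 kN

26.82


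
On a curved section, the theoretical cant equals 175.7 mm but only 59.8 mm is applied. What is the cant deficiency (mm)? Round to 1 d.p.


Cant deficiency = equilibrium cant - actual cant
CD = 175.7 - 59.8
CD = 115.9 mm

115.9


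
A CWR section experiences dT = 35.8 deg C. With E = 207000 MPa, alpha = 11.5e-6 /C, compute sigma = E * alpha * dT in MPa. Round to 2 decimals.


sigma = E * alpha * dT
sigma = 207000 * 11.5e-6 * 35.8
sigma = 2.3805 * 35.8
sigma = 85.22 MPa

85.22


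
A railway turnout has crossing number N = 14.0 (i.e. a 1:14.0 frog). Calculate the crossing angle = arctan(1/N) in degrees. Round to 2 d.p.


1/N = 1/14.0 = 0.071429
angle = arctan(0.071429) = 0.071307 rad
angle = 0.071307 * 180/pi = 4.09 degrees

4.09


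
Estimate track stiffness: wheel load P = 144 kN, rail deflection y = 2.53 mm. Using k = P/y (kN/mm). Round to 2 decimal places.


Track stiffness k = P / y
k = 144 / 2.53
k = 56.92 kN/mm

56.92


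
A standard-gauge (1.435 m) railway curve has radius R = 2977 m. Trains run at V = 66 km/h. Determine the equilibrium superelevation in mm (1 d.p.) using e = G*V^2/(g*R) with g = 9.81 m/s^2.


Convert speed: V = 66 / 3.6 = 18.3333 m/s
Apply formula: e = 1.435 * 18.3333^2 / (9.81 * 2977)
e = 1.435 * 336.1111 / 29204.37
e = 0.016515 m = 16.5 mm

16.5


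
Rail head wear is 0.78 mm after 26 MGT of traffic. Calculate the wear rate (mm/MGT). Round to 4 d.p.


Wear rate = total wear / cumulative tonnage
Rate = 0.78 / 26
Rate = 0.0300 mm/MGT

0.0300


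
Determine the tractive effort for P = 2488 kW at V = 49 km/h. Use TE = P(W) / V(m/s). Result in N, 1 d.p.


Convert: P = 2488 kW = 2488000 W
V = 49 / 3.6 = 13.6111 m/s
TE = 2488000 / 13.6111
TE = 182791.8 N

182791.8


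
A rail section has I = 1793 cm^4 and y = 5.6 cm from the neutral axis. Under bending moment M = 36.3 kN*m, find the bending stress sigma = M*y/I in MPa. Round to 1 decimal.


Convert units:
M = 36.3 kN*m = 36300000 N*mm
y = 5.6 cm = 56 mm
I = 1793 cm^4 = 17930000 mm^4
sigma = 36300000 * 56 / 17930000
sigma = 113.4 MPa

113.4


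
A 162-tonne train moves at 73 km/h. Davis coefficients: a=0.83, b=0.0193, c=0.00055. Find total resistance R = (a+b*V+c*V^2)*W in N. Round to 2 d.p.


b*V = 0.0193 * 73 = 1.4089
c*V^2 = 0.00055 * 5329 = 2.93095
R_per_t = 0.83 + 1.4089 + 2.93095 = 5.16985 N/t
R_total = 5.16985 * 162 = 837.52 N

837.52


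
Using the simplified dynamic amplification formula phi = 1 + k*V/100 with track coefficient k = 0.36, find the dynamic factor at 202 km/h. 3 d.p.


phi = 1 + k * V / 100
phi = 1 + 0.36 * 202 / 100
phi = 1 + 0.7272
phi = 1.727

1.727


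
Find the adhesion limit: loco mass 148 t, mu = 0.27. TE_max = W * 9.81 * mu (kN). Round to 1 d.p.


TE_max = W * g * mu
TE_max = 148 * 9.81 * 0.27
TE_max = 1451.88 * 0.27
TE_max = 392.0 kN

392.0


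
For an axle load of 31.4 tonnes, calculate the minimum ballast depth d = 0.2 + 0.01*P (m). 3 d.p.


d = 0.2 + 0.01 * 31.4
d = 0.2 + 0.314
d = 0.514 m

0.514


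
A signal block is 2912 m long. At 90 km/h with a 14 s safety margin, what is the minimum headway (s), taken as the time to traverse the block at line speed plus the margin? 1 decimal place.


V = 90 / 3.6 = 25.0 m/s
Block traversal time = 2912 / 25.0 = 116.48 s
Headway = 116.48 + 14
Headway = 130.5 s

130.5


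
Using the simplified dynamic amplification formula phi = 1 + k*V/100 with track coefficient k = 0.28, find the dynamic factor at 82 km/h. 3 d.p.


phi = 1 + k * V / 100
phi = 1 + 0.28 * 82 / 100
phi = 1 + 0.2296
phi = 1.230

1.230


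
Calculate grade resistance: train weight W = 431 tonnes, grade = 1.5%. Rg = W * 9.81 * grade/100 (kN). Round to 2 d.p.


Rg = W * 9.81 * grade / 100
Rg = 431 * 9.81 * 1.5 / 100
Rg = 4228.11 * 0.015
Rg = 63.42 kN

63.42


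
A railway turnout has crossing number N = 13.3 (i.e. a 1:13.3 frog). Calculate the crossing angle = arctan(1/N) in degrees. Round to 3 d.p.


1/N = 1/13.3 = 0.075188
angle = arctan(0.075188) = 0.075047 rad
angle = 0.075047 * 180/pi = 4.300 degrees

4.300


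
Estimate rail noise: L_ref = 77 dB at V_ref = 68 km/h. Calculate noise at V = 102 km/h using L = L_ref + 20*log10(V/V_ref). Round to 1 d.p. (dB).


V/V_ref = 102 / 68 = 1.5
log10(1.5) = 0.176091
20 * 0.176091 = 3.5218
L = 77 + 3.5218 = 80.5 dB

80.5


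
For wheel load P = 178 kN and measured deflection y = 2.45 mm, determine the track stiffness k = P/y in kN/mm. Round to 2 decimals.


Track stiffness k = P / y
k = 178 / 2.45
k = 72.65 kN/mm

72.65


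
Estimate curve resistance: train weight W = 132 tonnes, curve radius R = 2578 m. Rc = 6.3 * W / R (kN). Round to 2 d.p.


Rc = 6.3 * W / R
Rc = 6.3 * 132 / 2578
Rc = 831.6 / 2578
Rc = 0.32 kN

0.32


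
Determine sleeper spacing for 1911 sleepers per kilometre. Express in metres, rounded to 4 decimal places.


Spacing = 1000 m / number of sleepers
Spacing = 1000 / 1911
Spacing = 0.5233 m

0.5233


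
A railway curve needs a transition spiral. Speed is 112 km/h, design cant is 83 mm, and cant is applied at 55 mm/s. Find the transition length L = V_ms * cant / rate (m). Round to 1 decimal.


Convert speed: V = 112 / 3.6 = 31.1111 m/s
L = 31.1111 * 83 / 55
L = 2582.2222 / 55
L = 46.9 m

46.9


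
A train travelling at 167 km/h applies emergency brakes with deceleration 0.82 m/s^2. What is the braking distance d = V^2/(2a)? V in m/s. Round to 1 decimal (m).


Convert speed: V = 167 / 3.6 = 46.3889 m/s
V^2 = 2151.929
d = 2151.929 / (2 * 0.82)
d = 2151.929 / 1.64
d = 1312.2 m

1312.2


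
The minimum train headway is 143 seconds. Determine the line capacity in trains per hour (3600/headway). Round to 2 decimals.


Capacity = 3600 / headway
Capacity = 3600 / 143
Capacity = 25.17 trains/hour

25.17


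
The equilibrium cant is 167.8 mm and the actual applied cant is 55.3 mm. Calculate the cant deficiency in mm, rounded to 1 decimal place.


Cant deficiency = equilibrium cant - actual cant
CD = 167.8 - 55.3
CD = 112.5 mm

112.5


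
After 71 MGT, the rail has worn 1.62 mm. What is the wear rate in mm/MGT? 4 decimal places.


Wear rate = total wear / cumulative tonnage
Rate = 1.62 / 71
Rate = 0.0228 mm/MGT

0.0228


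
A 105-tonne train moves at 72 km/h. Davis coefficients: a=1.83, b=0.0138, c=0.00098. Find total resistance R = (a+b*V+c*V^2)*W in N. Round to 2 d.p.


b*V = 0.0138 * 72 = 0.9936
c*V^2 = 0.00098 * 5184 = 5.08032
R_per_t = 1.83 + 0.9936 + 5.08032 = 7.90392 N/t
R_total = 7.90392 * 105 = 829.91 N

829.91


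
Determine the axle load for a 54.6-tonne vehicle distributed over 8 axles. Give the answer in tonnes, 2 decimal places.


Load per axle = total weight / number of axles
Load = 54.6 / 8
Load = 6.83 tonnes

6.83


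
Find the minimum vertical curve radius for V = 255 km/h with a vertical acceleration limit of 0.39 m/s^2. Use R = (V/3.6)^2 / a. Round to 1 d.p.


Convert speed: V = 255 / 3.6 = 70.8333 m/s
V^2 = 5017.3611 m^2/s^2
R_v = 5017.3611 / 0.39
R_v = 12865.0 m

12865.0


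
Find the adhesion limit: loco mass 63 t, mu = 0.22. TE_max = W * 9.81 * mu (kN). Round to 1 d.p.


TE_max = W * g * mu
TE_max = 63 * 9.81 * 0.22
TE_max = 618.03 * 0.22
TE_max = 136.0 kN

136.0


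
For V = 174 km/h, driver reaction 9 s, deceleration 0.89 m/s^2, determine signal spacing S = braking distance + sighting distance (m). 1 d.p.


V = 174 / 3.6 = 48.3333 m/s
Braking distance = 48.3333^2 / (2*0.89) = 1312.422 m
Sighting distance = 48.3333 * 9 = 435.0 m
S = 1312.422 + 435.0 = 1747.4 m

1747.4


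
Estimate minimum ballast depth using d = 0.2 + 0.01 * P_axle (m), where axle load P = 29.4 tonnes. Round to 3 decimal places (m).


d = 0.2 + 0.01 * 29.4
d = 0.2 + 0.294
d = 0.494 m

0.494


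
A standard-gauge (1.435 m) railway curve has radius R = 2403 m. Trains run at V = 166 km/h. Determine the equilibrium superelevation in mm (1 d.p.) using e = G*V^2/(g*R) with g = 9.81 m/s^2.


Convert speed: V = 166 / 3.6 = 46.1111 m/s
Apply formula: e = 1.435 * 46.1111^2 / (9.81 * 2403)
e = 1.435 * 2126.2346 / 23573.43
e = 0.129432 m = 129.4 mm

129.4


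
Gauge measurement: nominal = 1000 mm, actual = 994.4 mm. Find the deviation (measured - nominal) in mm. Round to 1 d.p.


Deviation = measured - nominal
Deviation = 994.4 - 1000
Deviation = -5.6 mm

-5.6


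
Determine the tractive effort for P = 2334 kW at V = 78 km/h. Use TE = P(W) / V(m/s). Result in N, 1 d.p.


Convert: P = 2334 kW = 2334000 W
V = 78 / 3.6 = 21.6667 m/s
TE = 2334000 / 21.6667
TE = 107723.1 N

107723.1


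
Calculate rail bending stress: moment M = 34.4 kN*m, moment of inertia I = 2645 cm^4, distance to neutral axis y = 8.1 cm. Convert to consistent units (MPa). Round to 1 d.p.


Convert units:
M = 34.4 kN*m = 34400000 N*mm
y = 8.1 cm = 81 mm
I = 2645 cm^4 = 26450000 mm^4
sigma = 34400000 * 81 / 26450000
sigma = 105.3 MPa

105.3


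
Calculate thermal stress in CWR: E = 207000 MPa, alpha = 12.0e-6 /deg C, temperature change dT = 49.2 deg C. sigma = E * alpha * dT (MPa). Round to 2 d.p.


sigma = E * alpha * dT
sigma = 207000 * 12.0e-6 * 49.2
sigma = 2.484 * 49.2
sigma = 122.21 MPa

122.21


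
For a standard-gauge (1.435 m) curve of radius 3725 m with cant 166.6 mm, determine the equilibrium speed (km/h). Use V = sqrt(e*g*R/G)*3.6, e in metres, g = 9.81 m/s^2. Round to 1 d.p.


Convert cant: e = 166.6 mm = 0.1666 m
V_ms = sqrt(0.1666 * 9.81 * 3725 / 1.435)
V_ms = sqrt(4242.466098) = 65.1342 m/s
V = 65.1342 * 3.6 = 234.5 km/h

234.5


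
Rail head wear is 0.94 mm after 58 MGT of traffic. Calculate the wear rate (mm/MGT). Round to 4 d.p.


Wear rate = total wear / cumulative tonnage
Rate = 0.94 / 58
Rate = 0.0162 mm/MGT

0.0162


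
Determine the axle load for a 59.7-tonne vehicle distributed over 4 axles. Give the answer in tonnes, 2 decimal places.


Load per axle = total weight / number of axles
Load = 59.7 / 4
Load = 14.93 tonnes

14.93


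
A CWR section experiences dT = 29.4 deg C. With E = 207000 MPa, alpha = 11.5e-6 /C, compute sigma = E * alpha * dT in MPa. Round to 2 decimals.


sigma = E * alpha * dT
sigma = 207000 * 11.5e-6 * 29.4
sigma = 2.3805 * 29.4
sigma = 69.99 MPa

69.99


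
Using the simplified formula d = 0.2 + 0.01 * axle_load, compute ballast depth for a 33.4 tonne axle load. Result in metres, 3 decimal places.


d = 0.2 + 0.01 * 33.4
d = 0.2 + 0.334
d = 0.534 m

0.534


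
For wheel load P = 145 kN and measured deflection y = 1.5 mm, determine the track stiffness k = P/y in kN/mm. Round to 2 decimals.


Track stiffness k = P / y
k = 145 / 1.5
k = 96.67 kN/mm

96.67


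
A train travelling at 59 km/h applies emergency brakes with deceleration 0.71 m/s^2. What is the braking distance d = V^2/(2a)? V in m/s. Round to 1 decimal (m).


Convert speed: V = 59 / 3.6 = 16.3889 m/s
V^2 = 268.5957
d = 268.5957 / (2 * 0.71)
d = 268.5957 / 1.42
d = 189.2 m

189.2


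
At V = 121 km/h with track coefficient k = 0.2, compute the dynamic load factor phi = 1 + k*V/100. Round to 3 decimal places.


phi = 1 + k * V / 100
phi = 1 + 0.2 * 121 / 100
phi = 1 + 0.242
phi = 1.242

1.242


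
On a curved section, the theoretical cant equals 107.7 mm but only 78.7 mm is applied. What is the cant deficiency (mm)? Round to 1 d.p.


Cant deficiency = equilibrium cant - actual cant
CD = 107.7 - 78.7
CD = 29.0 mm

29.0


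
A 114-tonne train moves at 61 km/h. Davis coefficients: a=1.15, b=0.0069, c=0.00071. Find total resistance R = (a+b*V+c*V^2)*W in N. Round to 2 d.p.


b*V = 0.0069 * 61 = 0.4209
c*V^2 = 0.00071 * 3721 = 2.64191
R_per_t = 1.15 + 0.4209 + 2.64191 = 4.21281 N/t
R_total = 4.21281 * 114 = 480.26 N

480.26


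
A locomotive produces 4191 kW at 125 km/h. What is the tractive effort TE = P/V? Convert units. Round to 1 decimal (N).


Convert: P = 4191 kW = 4191000 W
V = 125 / 3.6 = 34.7222 m/s
TE = 4191000 / 34.7222
TE = 120700.8 N

120700.8


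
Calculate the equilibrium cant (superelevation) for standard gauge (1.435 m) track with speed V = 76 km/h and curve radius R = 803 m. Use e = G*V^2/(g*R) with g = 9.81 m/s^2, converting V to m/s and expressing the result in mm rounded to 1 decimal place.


Convert speed: V = 76 / 3.6 = 21.1111 m/s
Apply formula: e = 1.435 * 21.1111^2 / (9.81 * 803)
e = 1.435 * 445.679 / 7877.43
e = 0.081188 m = 81.2 mm

81.2


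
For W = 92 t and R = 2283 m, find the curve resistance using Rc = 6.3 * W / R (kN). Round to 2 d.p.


Rc = 6.3 * W / R
Rc = 6.3 * 92 / 2283
Rc = 579.6 / 2283
Rc = 0.25 kN

0.25


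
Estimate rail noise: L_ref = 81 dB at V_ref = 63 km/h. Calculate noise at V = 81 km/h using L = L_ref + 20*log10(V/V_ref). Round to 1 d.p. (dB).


V/V_ref = 81 / 63 = 1.285714
log10(1.285714) = 0.109144
20 * 0.109144 = 2.1829
L = 81 + 2.1829 = 83.2 dB

83.2


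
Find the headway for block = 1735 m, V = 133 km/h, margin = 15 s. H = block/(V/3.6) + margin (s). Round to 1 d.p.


V = 133 / 3.6 = 36.9444 m/s
Block traversal time = 1735 / 36.9444 = 46.9624 s
Headway = 46.9624 + 15
Headway = 62.0 s

62.0


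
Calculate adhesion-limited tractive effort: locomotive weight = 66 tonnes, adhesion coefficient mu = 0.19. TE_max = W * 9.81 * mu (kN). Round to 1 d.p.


TE_max = W * g * mu
TE_max = 66 * 9.81 * 0.19
TE_max = 647.46 * 0.19
TE_max = 123.0 kN

123.0


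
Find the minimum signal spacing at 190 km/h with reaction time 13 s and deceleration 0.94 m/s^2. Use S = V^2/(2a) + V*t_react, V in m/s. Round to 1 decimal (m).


V = 190 / 3.6 = 52.7778 m/s
Braking distance = 52.7778^2 / (2*0.94) = 1481.6457 m
Sighting distance = 52.7778 * 13 = 686.1111 m
S = 1481.6457 + 686.1111 = 2167.8 m

2167.8


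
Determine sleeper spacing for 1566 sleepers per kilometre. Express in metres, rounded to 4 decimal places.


Spacing = 1000 m / number of sleepers
Spacing = 1000 / 1566
Spacing = 0.6386 m

0.6386


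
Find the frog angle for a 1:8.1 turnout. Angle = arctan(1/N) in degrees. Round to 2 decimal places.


1/N = 1/8.1 = 0.123457
angle = arctan(0.123457) = 0.122835 rad
angle = 0.122835 * 180/pi = 7.04 degrees

7.04


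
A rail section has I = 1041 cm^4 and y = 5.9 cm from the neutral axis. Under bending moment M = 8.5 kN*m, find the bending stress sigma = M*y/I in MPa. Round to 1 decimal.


Convert units:
M = 8.5 kN*m = 8500000 N*mm
y = 5.9 cm = 59 mm
I = 1041 cm^4 = 10410000 mm^4
sigma = 8500000 * 59 / 10410000
sigma = 48.2 MPa

48.2


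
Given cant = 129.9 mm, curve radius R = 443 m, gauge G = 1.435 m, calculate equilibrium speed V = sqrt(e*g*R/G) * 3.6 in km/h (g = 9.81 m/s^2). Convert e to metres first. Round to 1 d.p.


Convert cant: e = 129.9 mm = 0.1299 m
V_ms = sqrt(0.1299 * 9.81 * 443 / 1.435)
V_ms = sqrt(393.39604) = 19.8342 m/s
V = 19.8342 * 3.6 = 71.4 km/h

71.4


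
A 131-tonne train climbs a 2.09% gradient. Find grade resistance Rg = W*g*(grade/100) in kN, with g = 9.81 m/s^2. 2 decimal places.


Rg = W * 9.81 * grade / 100
Rg = 131 * 9.81 * 2.09 / 100
Rg = 1285.11 * 0.0209
Rg = 26.86 kN

26.86


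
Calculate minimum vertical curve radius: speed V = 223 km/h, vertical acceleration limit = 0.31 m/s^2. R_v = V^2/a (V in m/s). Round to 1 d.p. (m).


Convert speed: V = 223 / 3.6 = 61.9444 m/s
V^2 = 3837.1142 m^2/s^2
R_v = 3837.1142 / 0.31
R_v = 12377.8 m

12377.8


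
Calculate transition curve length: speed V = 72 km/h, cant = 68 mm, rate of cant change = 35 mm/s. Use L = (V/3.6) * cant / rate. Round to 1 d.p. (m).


Convert speed: V = 72 / 3.6 = 20.0 m/s
L = 20.0 * 68 / 35
L = 1360.0 / 35
L = 38.9 m

38.9


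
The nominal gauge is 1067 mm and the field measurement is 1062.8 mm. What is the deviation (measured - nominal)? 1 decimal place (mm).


Deviation = measured - nominal
Deviation = 1062.8 - 1067
Deviation = -4.2 mm

-4.2


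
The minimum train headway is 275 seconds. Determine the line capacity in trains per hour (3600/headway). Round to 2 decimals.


Capacity = 3600 / headway
Capacity = 3600 / 275
Capacity = 13.09 trains/hour

13.09


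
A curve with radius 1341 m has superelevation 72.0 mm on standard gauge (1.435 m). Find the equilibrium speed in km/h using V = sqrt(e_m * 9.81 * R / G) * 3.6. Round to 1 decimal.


Convert cant: e = 72.0 mm = 0.0720 m
V_ms = sqrt(0.0720 * 9.81 * 1341 / 1.435)
V_ms = sqrt(660.052348) = 25.6915 m/s
V = 25.6915 * 3.6 = 92.5 km/h

92.5


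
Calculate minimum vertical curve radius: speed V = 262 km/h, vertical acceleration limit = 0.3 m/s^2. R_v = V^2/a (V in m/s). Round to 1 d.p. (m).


Convert speed: V = 262 / 3.6 = 72.7778 m/s
V^2 = 5296.6049 m^2/s^2
R_v = 5296.6049 / 0.3
R_v = 17655.3 m

17655.3


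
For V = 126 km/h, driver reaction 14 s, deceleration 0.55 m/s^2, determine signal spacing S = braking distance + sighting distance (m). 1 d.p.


V = 126 / 3.6 = 35.0 m/s
Braking distance = 35.0^2 / (2*0.55) = 1113.6364 m
Sighting distance = 35.0 * 14 = 490.0 m
S = 1113.6364 + 490.0 = 1603.6 m

1603.6


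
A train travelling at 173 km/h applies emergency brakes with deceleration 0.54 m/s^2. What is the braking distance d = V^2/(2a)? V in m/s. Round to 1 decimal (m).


Convert speed: V = 173 / 3.6 = 48.0556 m/s
V^2 = 2309.3364
d = 2309.3364 / (2 * 0.54)
d = 2309.3364 / 1.08
d = 2138.3 m

2138.3


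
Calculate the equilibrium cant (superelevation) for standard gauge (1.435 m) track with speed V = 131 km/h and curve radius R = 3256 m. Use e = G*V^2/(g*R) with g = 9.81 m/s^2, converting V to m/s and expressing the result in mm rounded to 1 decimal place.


Convert speed: V = 131 / 3.6 = 36.3889 m/s
Apply formula: e = 1.435 * 36.3889^2 / (9.81 * 3256)
e = 1.435 * 1324.1512 / 31941.36
e = 0.059489 m = 59.5 mm

59.5


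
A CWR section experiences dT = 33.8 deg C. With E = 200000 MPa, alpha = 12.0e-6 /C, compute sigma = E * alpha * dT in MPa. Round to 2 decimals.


sigma = E * alpha * dT
sigma = 200000 * 12.0e-6 * 33.8
sigma = 2.4 * 33.8
sigma = 81.12 MPa

81.12


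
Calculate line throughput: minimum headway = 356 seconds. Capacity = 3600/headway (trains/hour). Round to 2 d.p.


Capacity = 3600 / headway
Capacity = 3600 / 356
Capacity = 10.11 trains/hour

10.11


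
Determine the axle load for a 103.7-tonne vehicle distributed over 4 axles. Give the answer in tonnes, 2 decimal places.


Load per axle = total weight / number of axles
Load = 103.7 / 4
Load = 25.93 tonnes

25.93


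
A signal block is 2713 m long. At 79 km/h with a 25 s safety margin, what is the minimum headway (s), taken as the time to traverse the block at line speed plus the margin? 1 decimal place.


V = 79 / 3.6 = 21.9444 m/s
Block traversal time = 2713 / 21.9444 = 123.6304 s
Headway = 123.6304 + 25
Headway = 148.6 s

148.6
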